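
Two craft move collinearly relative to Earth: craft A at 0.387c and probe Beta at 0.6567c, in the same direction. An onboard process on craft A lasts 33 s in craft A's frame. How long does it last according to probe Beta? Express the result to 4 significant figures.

Transform craft A's velocity into probe Beta's frame: (0.387 − 0.6567)/(1 − 0.387·0.6567) = −0.2697/0.7458571, so the relative speed is 0.3616c.
At |u| = 0.3616c, γ = (1 − 0.130755)^(−1/2) = 1.0726.
Craft A's interval is proper; time dilation gives Δt_B = γΔτ = 1.0726 × 33 s = 35.40 s.

35.40 s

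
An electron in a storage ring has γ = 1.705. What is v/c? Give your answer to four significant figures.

β = √(1 − 1/γ²) = √(1 − 1/2.907025) = √0.656006 = 0.8099.

0.8099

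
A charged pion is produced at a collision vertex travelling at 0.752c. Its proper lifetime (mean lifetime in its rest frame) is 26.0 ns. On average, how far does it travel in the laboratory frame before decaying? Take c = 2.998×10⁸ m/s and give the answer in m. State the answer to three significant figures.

γ = 1/√(1 − β²) = 1/√(1 − 0.565504) = 1/√0.434496 = 1/0.659163 = 1.5171.
Lab-frame lifetime: Δt = γτ = 1.5171 × 26.0 ns = 39.445 ns.
Distance: d = vΔt = 0.752 × 2.998×10⁸ m/s × 3.9445×10^-8 s = 8.89 m.

8.89 m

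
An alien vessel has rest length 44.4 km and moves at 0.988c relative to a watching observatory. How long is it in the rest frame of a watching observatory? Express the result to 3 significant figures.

γ = 1/√(1 − β²) = 1/√(1 − 0.976144) = 1/√0.023856 = 1/0.154454 = 6.4744.
Along the direction of motion the measured length is L₀/γ = 44.4/6.4744 = 6.86 km.

6.86 km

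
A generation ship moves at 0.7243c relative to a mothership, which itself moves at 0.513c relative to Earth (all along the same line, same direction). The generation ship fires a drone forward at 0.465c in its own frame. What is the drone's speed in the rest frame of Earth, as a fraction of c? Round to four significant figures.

0.9631c

First combine the drone and generation ship (S''→S'): u₁ = (0.465 + 0.7243)/(1 + 0.465×0.7243) = 1.1893/1.3367995 = 0.88966.
Then combine with the mothership (S'→S): u = (0.88966 + 0.513)/(1 + 0.88966×0.513) = 1.40266/1.45639558 = 0.9631.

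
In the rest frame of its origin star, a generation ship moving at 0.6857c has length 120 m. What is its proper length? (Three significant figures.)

γ = 1/√(1 − β²) = 1/√(1 − 0.47018449) = 1/√0.52981551 = 1/0.727884 = 1.3738.
Proper length: L₀ = γ·L = 1.3738 × 120 = 165 m.

165 m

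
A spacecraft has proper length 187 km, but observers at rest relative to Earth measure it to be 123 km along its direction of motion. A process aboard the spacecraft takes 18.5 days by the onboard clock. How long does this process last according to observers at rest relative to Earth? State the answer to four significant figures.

Length contraction gives γ = L₀/L = 187/123 = 1.52033.
Δt = γΔτ = 1.52033 × 18.5 = 28.13 days.

28.13 days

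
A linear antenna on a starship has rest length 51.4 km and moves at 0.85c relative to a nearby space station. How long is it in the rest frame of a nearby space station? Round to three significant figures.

With β = 0.85, γ = 1/√(1 − 0.85²) = 1/√0.2775 = 1.8983.
Length contraction: L = L₀/γ = 51.4/1.8983 = 27.1 km.

27.1 km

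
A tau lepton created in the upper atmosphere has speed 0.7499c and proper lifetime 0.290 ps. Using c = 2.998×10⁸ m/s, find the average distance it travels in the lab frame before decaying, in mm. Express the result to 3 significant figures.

0.0986 mm

With β = 0.7499, γ = 1/√(1 − 0.7499²) = 1/√0.43764999 = 1.5116.
Lab-frame lifetime: Δt = γτ = 1.5116 × 0.290 ps = 0.43836 ps.
Distance: d = vΔt = 0.7499 × 2.998×10⁸ m/s × 4.3836×10^-13 s = 9.86×10^-5 m = 0.0986 mm.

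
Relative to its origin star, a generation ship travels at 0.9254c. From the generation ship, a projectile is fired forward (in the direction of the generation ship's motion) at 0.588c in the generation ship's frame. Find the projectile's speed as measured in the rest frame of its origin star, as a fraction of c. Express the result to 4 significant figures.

0.9801c

In units of c, u = (u' + v)/(1 + u'v) with u' = 0.588 and v = 0.9254.
Numerator: 0.588 + 0.9254 = 1.5134. Denominator: 1 + (0.588)(0.9254) = 1.5441352.
u = 1.5134/1.5441352 = 0.9801, so the speed is 0.9801c.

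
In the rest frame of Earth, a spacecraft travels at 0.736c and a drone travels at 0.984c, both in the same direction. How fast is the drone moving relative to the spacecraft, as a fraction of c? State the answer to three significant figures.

Transform to the spacecraft's frame: u' = (u − v)/(1 − uv/c²).
u' = (0.984 − 0.736)/(1 − 0.984×0.736) = 0.248/0.275776 = 0.89928.
Speed in the spacecraft's frame: 0.899c (in the same direction).

0.899c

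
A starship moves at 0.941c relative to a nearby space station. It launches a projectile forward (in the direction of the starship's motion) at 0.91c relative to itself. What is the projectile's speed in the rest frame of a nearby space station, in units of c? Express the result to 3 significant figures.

0.997c

Relativistic velocity addition: u = (u' + v)/(1 + u'v/c²), with u' = 0.91c and v = 0.941c.
Numerator: 0.91 + 0.941 = 1.851. Denominator: 1 + (0.91)(0.941) = 1.85631.
u = 1.851/1.85631 = 0.99714, so the speed is 0.997c.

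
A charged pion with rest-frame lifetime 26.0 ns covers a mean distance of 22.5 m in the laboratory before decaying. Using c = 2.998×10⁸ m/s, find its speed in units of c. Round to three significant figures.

0.945c

Let x = d/(cτ) = 22.50 m / (2.998×10⁸ m/s × 2.600×10^-8 s) = 2.8865. Since d = βγcτ, x = βγ = β/√(1−β²).
Solving: β² = x²/(1+x²) = 8.33188/9.33188 = 0.89284, so β = 0.945.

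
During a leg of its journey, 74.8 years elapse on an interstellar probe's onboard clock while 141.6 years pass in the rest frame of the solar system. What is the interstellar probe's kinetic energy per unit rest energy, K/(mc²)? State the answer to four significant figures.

γ = Δt/Δτ = 141.6/74.8 = 1.89305.
Since K = (γ−1)mc², K/(mc²) = 1.89305 − 1 = 0.8930.

0.8930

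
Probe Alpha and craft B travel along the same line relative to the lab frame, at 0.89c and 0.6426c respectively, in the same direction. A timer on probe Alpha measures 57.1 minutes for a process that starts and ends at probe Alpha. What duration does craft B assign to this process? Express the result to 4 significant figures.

69.97 minutes

Speed of probe Alpha in craft B's frame: u = (v_A − v_B)/(1 − v_A v_B/c²) = (0.89 − 0.6426)/(1 − 0.89×0.6426) = 0.2474/0.428086 = 0.57792; |u| = 0.57792c.
At |u| = 0.57792c, γ = (1 − 0.333992)^(−1/2) = 1.2254.
Probe Alpha's interval is proper; time dilation gives Δt_B = γΔτ = 1.2254 × 57.1 minutes = 69.97 minutes.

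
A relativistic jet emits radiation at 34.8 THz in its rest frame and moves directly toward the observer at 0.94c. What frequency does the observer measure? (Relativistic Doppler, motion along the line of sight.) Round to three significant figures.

Relativistic Doppler (source moving toward): f_obs = f_src · √((1+β)/(1−β)).
With β = 0.94: factor = √(1.94/0.06) = 5.6862.
f_obs = 34.8 × 5.6862 = 198 THz.

198 THz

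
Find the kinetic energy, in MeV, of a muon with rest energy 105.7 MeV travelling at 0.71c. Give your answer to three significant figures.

44.4 MeV

Lorentz factor: γ = (1 − 0.5041)^(−1/2) = 1.42005.
Kinetic energy: K = (γ − 1)mc² = (1.42005 − 1) × 105.7 MeV = 0.42005 × 105.7 = 44.4 MeV.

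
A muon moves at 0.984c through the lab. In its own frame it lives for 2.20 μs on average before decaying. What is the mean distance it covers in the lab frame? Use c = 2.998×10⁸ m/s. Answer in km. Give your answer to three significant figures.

3.64 km

β² = 0.968256, so γ = 1/√0.031744 = 5.6127.
Lab-frame lifetime: Δt = γτ = 5.6127 × 2.20 μs = 12.348 μs.
Distance: d = vΔt = 0.984 × 2.998×10⁸ m/s × 1.2348×10^-5 s = 3640 m = 3.64 km.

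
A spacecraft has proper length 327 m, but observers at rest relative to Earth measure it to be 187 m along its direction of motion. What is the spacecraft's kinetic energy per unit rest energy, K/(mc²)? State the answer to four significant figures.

γ = L₀/L = 327/187 = 1.74866.
K/(mc²) = γ − 1 = 1.74866 − 1 = 0.7487.

0.7487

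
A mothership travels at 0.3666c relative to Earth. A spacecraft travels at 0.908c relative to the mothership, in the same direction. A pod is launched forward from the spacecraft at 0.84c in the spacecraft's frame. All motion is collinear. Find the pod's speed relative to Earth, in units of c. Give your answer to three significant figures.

0.996c

Apply u = (u'+v)/(1+u'v) twice. Pod in the mothership frame: (0.84+0.908)/(1+0.84·0.908) = 1.748/1.76272 = 0.99165c.
That velocity, transformed to the rest frame of Earth: (0.99165+0.3666)/(1+0.99165·0.3666) = 1.35825/1.36353889 = 0.99612c.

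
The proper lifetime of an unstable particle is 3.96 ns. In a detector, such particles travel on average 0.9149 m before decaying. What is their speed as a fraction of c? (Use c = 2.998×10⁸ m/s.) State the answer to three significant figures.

0.610c

d = βγcτ ⇒ βγ = d/(cτ) = 0.9149 m / (1.187208 m) = 0.77063.
β = (βγ)/√(1+(βγ)²) = 0.77063/√1.593871 = 0.610.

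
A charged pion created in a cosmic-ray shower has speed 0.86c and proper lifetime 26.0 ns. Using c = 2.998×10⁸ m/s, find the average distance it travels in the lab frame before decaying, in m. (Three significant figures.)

β² = 0.7396, so γ = 1/√0.2604 = 1.9597.
Lab-frame lifetime: Δt = γτ = 1.9597 × 26.0 ns = 50.952 ns.
Distance: d = vΔt = 0.86 × 2.998×10⁸ m/s × 5.0952×10^-8 s = 13.1 m.

13.1 m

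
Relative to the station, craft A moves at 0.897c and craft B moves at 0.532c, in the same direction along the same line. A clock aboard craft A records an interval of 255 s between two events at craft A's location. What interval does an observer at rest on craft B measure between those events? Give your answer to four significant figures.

356.2 s

The velocity of craft A relative to craft B is (0.897 − 0.532)c / (1 − 0.897×0.532) = 0.69817c; relative speed 0.69817c.
At |u| = 0.69817c, γ = (1 − 0.487441)^(−1/2) = 1.3968.
Craft A's interval is proper; time dilation gives Δt_B = γΔτ = 1.3968 × 255 s = 356.2 s.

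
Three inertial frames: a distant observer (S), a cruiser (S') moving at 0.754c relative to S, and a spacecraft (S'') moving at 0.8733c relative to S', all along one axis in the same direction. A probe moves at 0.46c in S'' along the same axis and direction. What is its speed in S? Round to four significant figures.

First combine the probe and spacecraft (S''→S'): u₁ = (0.46 + 0.8733)/(1 + 0.46×0.8733) = 1.3333/1.401718 = 0.95119.
Then combine with the cruiser (S'→S): u = (0.95119 + 0.754)/(1 + 0.95119×0.754) = 1.70519/1.71719726 = 0.99301.

0.9930c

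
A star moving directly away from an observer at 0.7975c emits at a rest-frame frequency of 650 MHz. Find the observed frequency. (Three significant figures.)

Relativistic Doppler (source moving away): f_obs = f_src · √((1−β)/(1+β)).
With β = 0.7975: factor = √(0.2025/1.7975) = 0.33564.
f_obs = 650 × 0.33564 = 218 MHz.

218 MHz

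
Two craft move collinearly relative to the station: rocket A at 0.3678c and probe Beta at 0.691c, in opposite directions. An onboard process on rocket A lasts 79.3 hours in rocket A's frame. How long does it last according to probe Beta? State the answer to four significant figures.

148.0 hours

The velocity of rocket A relative to probe Beta is (0.3678 + 0.691)c / (1 + 0.3678×0.691) = 0.84424c; relative speed 0.84424c.
γ for this relative speed: γ = 1/√(1 − 0.712741) = 1.8658.
Rocket A's interval is proper; time dilation gives Δt_B = γΔτ = 1.8658 × 79.3 hours = 148.0 hours.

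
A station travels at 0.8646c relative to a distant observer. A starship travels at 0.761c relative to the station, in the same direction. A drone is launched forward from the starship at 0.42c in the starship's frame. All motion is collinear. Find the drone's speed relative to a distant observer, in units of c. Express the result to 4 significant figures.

Apply u = (u'+v)/(1+u'v) twice. Drone in the station frame: (0.42+0.761)/(1+0.42·0.761) = 1.181/1.31962 = 0.89495c.
That velocity, transformed to the rest frame of a distant observer: (0.89495+0.8646)/(1+0.89495·0.8646) = 1.75955/1.77377377 = 0.99198c.

0.9920c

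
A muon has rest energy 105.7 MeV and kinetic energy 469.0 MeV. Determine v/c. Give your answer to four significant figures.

γ = 1 + K/(mc²) = 1 + 469.0/105.7 = 5.4371.
β = √(1 − 1/γ²) = √(1 − 0.0338271) = √0.9661729 = 0.9829.

0.9829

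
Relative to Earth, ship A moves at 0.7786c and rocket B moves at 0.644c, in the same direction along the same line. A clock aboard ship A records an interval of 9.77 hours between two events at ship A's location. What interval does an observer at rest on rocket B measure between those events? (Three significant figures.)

Speed of ship A in rocket B's frame: u = (v_A − v_B)/(1 − v_A v_B/c²) = (0.7786 − 0.644)/(1 − 0.7786×0.644) = 0.1346/0.4985816 = 0.26997; |u| = 0.26997c.
At |u| = 0.26997c, γ = (1 − 0.0728838)^(−1/2) = 1.0386.
The clock on ship A records proper time, so rocket B measures Δt = γΔτ = 1.0386 × 9.77 = 10.1 hours.

10.1 hours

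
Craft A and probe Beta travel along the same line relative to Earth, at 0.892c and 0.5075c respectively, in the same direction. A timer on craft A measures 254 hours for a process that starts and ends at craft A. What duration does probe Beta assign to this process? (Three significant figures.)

Speed of craft A in probe Beta's frame: u = (v_A − v_B)/(1 − v_A v_B/c²) = (0.892 − 0.5075)/(1 − 0.892×0.5075) = 0.3845/0.54731 = 0.70253; |u| = 0.70253c.
γ for this relative speed: γ = 1/√(1 − 0.493548) = 1.4052.
The clock on craft A records proper time, so probe Beta measures Δt = γΔτ = 1.4052 × 254 = 357 hours.

357 hours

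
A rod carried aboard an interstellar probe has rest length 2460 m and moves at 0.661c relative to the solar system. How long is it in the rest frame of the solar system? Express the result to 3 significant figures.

With β = 0.661, γ = 1/√(1 − 0.661²) = 1/√0.563079 = 1.3326.
Length contraction: L = L₀/γ = 2460/1.3326 = 1850 m.

1850 m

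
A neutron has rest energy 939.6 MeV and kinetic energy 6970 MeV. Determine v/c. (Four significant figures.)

0.9929

K = (γ−1)mc², so γ = 1 + 6970/939.6 = 8.4181.
Then v/c = √(1 − γ⁻²) = √(1 − 0.0141115) = √0.9858885 = 0.9929.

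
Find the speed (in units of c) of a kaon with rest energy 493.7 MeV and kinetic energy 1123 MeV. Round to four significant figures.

γ = 1 + K/(mc²) = 1 + 1123/493.7 = 3.2747.
β = √(1 − 1/γ²) = √(1 − 0.0932517) = √0.9067483 = 0.9522.

0.9522c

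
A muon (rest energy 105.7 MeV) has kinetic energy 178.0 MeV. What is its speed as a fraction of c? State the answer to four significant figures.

K = (γ−1)mc², so γ = 1 + 178.0/105.7 = 2.684.
Then v/c = √(1 − γ⁻²) = √(1 − 0.138815) = √0.861185 = 0.9280.

0.9280c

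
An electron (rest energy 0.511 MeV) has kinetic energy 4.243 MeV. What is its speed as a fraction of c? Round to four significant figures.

K = (γ−1)mc², so γ = 1 + 4.243/0.511 = 9.3033.
Then v/c = √(1 − γ⁻²) = √(1 − 0.0115538) = √0.9884462 = 0.9942.

0.9942c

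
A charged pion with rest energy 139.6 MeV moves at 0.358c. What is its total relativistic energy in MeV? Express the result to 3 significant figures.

150 MeV

β² = 0.128164, so γ = 1/√0.871836 = 1.071.
Total energy: E = γmc² = 1.071 × 139.6 MeV = 150 MeV.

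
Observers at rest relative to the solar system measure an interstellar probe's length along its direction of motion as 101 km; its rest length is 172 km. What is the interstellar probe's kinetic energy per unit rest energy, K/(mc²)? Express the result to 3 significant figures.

Length contraction gives γ = L₀/L = 172/101 = 1.70297.
K/(mc²) = γ − 1 = 1.70297 − 1 = 0.703.

0.703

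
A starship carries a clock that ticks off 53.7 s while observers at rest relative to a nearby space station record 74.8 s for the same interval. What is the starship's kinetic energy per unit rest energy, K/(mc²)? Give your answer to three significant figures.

γ = Δt/Δτ = 74.8/53.7 = 1.39292.
Since K = (γ−1)mc², K/(mc²) = 1.39292 − 1 = 0.393.

0.393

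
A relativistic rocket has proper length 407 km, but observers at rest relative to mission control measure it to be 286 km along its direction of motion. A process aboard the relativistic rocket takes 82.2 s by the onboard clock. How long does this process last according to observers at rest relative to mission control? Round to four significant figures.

γ = L₀/L = 407/286 = 1.42308.
Δt = γΔτ = 1.42308 × 82.2 = 117.0 s.

117.0 s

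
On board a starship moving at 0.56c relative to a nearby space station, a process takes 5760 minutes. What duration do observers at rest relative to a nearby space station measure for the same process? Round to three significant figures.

γ = 1/√(1 − β²) = 1/√(1 − 0.3136) = 1/√0.6864 = 1/0.828493 = 1.207.
Time dilation: Δt = γ·Δτ = 1.207 × 5760 = 6950 minutes.

6950 minutes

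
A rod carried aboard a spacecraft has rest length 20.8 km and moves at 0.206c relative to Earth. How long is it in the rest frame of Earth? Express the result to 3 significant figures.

20.4 km

γ = 1/√(1 − β²) = 1/√(1 − 0.042436) = 1/√0.957564 = 1/0.978552 = 1.0219.
Along the direction of motion the measured length is L₀/γ = 20.8/1.0219 = 20.4 km.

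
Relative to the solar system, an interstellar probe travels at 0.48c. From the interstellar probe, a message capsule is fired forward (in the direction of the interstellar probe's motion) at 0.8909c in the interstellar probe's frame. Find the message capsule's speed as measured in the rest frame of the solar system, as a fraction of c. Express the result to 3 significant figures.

Relativistic velocity addition: u = (u' + v)/(1 + u'v/c²), with u' = 0.8909c and v = 0.48c.
Numerator: 0.8909 + 0.48 = 1.3709. Denominator: 1 + (0.8909)(0.48) = 1.427632.
u = 1.3709/1.427632 = 0.96026, so the speed is 0.960c.

0.960c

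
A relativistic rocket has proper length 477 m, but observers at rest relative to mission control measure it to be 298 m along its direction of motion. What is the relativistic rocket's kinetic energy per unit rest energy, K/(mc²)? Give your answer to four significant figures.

Length contraction gives γ = L₀/L = 477/298 = 1.60067.
K/(mc²) = γ − 1 = 1.60067 − 1 = 0.6007.

0.6007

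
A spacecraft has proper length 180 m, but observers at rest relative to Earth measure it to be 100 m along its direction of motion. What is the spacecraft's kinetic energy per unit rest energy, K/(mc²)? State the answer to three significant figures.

0.800

Length contraction gives γ = L₀/L = 180/100 = 1.8.
Since K = (γ−1)mc², K/(mc²) = 1.8 − 1 = 0.800.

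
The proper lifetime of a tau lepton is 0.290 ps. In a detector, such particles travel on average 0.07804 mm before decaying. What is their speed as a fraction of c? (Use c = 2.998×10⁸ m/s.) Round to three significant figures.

0.668c

Let x = d/(cτ) = 7.804×10^-5 m / (2.998×10⁸ m/s × 2.900×10^-13 s) = 0.89761. Since d = βγcτ, x = βγ = β/√(1−β²).
Solving: β² = x²/(1+x²) = 0.805704/1.805704 = 0.446199, so β = 0.668.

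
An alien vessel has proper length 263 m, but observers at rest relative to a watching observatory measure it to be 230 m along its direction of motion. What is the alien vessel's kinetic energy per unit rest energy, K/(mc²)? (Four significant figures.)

From L = L₀/γ: γ = 263/230 = 1.14348.
Since K = (γ−1)mc², K/(mc²) = 1.14348 − 1 = 0.1435.

0.1435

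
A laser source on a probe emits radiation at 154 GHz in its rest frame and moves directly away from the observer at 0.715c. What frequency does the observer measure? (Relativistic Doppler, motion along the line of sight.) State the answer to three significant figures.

62.8 GHz

Relativistic Doppler (source moving away): f_obs = f_src · √((1−β)/(1+β)).
With β = 0.715: factor = √(0.285/1.715) = 0.40765.
f_obs = 154 × 0.40765 = 62.8 GHz.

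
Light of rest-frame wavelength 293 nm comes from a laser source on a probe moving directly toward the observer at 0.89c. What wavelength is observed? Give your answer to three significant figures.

70.7 nm

Relativistic Doppler for wavelength: λ_obs = λ_src · √((1−β)/(1+β)).
With β = 0.89: factor = √(0.11/1.89) = 0.24125.
λ_obs = 293 × 0.24125 = 70.7 nm.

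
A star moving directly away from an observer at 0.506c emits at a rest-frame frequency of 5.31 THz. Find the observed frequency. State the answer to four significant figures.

3.041 THz

Relativistic Doppler (source moving away): f_obs = f_src · √((1−β)/(1+β)).
With β = 0.506: factor = √(0.494/1.506) = 0.57273.
f_obs = 5.31 × 0.57273 = 3.041 THz.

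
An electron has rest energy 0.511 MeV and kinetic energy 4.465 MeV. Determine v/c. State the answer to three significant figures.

0.995

K = (γ−1)mc², so γ = 1 + 4.465/0.511 = 9.7378.
Then v/c = √(1 − γ⁻²) = √(1 − 0.0105458) = √0.9894542 = 0.995.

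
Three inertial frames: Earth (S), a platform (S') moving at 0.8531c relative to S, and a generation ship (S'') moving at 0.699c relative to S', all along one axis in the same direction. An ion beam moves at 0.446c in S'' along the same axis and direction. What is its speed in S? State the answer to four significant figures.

Compose velocities in two stages. Stage 1 (into S'): u₁ = (0.446+0.699)/(1+0.446×0.699) = 0.87288.
Stage 2 (into S): u = (0.87288+0.8531)/(1+0.87288×0.8531) = 0.9893, so the speed is 0.9893c.

0.9893c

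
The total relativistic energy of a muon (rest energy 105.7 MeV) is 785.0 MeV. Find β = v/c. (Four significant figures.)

0.9909

Total energy E = γmc² gives γ = 785.0/105.7 = 7.4267.
Hence β = √(1 − 1/γ²) = √(1 − 0.0181304) = √0.9818696 = 0.9909.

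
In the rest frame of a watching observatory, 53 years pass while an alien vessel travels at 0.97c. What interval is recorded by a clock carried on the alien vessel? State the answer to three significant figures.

γ = 1/√(1 − β²) = 1/√(1 − 0.9409) = 1/√0.0591 = 4.1135.
The moving clock records proper time: Δτ = Δt/γ = 53/4.1135 = 12.9 years.

12.9 years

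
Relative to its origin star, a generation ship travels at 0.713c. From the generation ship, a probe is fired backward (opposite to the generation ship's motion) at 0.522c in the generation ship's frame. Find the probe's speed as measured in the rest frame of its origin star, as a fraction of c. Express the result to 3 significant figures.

In units of c, u = (u' + v)/(1 + u'v) with u' = −0.522 and v = 0.713.
Numerator: −0.522 + 0.713 = 0.191. Denominator: 1 + (−0.522)(0.713) = 0.627814.
u = 0.191/0.627814 = 0.30423, so the speed is 0.304c.

0.304c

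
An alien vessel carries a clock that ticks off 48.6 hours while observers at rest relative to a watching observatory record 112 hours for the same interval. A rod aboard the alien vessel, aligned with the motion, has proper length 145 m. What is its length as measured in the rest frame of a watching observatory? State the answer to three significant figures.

62.9 m

The time-dilation ratio gives γ = 112/48.6 = 2.30453.
L = L₀/γ = 145/2.30453 = 62.9 m.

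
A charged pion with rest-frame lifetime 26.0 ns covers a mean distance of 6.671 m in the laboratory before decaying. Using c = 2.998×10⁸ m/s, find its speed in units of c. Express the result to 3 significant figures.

0.650c

Lab distance = (lab lifetime)·v = γτ·βc, so βγ = d/(cτ) = 6.671/(2.998×10⁸ × 2.600×10^-8) = 0.85583.
With βγ = 0.85583: γ² = 1 + (βγ)² = 1.732445, and β = (βγ)/γ = 0.85583/1.31622 = 0.650.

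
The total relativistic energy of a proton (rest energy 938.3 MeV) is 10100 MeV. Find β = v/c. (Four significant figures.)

0.9957

Total energy E = γmc² gives γ = 10100/938.3 = 10.764.
Hence β = √(1 − 1/γ²) = √(1 − 0.00863083) = √0.99136917 = 0.9957.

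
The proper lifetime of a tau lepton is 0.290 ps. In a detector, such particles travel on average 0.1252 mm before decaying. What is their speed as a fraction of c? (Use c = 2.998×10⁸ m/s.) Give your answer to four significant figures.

0.8214c

Lab distance = (lab lifetime)·v = γτ·βc, so βγ = d/(cτ) = 1.252×10^-4/(2.998×10⁸ × 2.900×10^-13) = 1.44.
With βγ = 1.44: γ² = 1 + (βγ)² = 3.0736, and β = (βγ)/γ = 1.44/1.75317 = 0.8214.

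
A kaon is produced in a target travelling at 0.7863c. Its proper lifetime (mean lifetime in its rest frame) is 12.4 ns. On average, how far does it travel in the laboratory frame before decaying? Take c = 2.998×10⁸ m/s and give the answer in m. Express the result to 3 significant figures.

γ = 1/√(1 − β²) = 1/√(1 − 0.61826769) = 1/√0.38173231 = 1/0.617845 = 1.6185.
Lab-frame lifetime: Δt = γτ = 1.6185 × 12.4 ns = 20.069 ns.
Distance: d = vΔt = 0.7863 × 2.998×10⁸ m/s × 2.0069×10^-8 s = 4.73 m.

4.73 m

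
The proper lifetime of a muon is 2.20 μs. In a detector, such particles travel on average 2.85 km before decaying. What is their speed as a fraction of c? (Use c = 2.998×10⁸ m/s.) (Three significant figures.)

0.974c

Let x = d/(cτ) = 2850 m / (2.998×10⁸ m/s × 2.200×10^-6 s) = 4.3211. Since d = βγcτ, x = βγ = β/√(1−β²).
Solving: β² = x²/(1+x²) = 18.6719/19.6719 = 0.949166, so β = 0.974.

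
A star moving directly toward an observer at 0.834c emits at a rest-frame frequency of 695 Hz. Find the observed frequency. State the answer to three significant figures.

2310 Hz

Relativistic Doppler (source moving toward): f_obs = f_src · √((1+β)/(1−β)).
With β = 0.834: factor = √(1.834/0.166) = 3.3239.
f_obs = 695 × 3.3239 = 2310 Hz.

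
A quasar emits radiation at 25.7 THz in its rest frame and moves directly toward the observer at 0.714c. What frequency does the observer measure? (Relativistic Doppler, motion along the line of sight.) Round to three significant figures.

62.9 THz

Relativistic Doppler (source moving toward): f_obs = f_src · √((1+β)/(1−β)).
With β = 0.714: factor = √(1.714/0.286) = 2.4481.
f_obs = 25.7 × 2.4481 = 62.9 THz.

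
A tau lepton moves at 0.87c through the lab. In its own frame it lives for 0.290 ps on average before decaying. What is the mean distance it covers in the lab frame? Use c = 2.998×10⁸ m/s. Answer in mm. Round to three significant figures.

0.153 mm

β² = 0.7569, so γ = 1/√0.2431 = 2.0282.
Lab-frame lifetime: Δt = γτ = 2.0282 × 0.290 ps = 0.58818 ps.
Distance: d = vΔt = 0.87 × 2.998×10⁸ m/s × 5.8818×10^-13 s = 1.53×10^-4 m = 0.153 mm.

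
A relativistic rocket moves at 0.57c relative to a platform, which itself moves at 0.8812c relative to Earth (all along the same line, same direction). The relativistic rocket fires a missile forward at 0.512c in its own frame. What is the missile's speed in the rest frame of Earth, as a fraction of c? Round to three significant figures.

First combine the missile and relativistic rocket (S''→S'): u₁ = (0.512 + 0.57)/(1 + 0.512×0.57) = 1.082/1.29184 = 0.83757.
Then combine with the platform (S'→S): u = (0.83757 + 0.8812)/(1 + 0.83757×0.8812) = 1.71877/1.738066684 = 0.9889.

0.989c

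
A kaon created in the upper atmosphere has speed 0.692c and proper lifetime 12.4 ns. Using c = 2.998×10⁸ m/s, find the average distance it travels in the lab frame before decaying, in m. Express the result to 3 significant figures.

β² = 0.478864, so γ = 1/√0.521136 = 1.3852.
Lab-frame lifetime: Δt = γτ = 1.3852 × 12.4 ns = 17.176 ns.
Distance: d = vΔt = 0.692 × 2.998×10⁸ m/s × 1.7176×10^-8 s = 3.56 m.

3.56 m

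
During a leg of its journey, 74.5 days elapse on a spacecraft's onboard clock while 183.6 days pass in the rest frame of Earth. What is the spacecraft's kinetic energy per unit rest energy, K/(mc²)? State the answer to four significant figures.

1.464

From Δt = γΔτ: γ = 183.6/74.5 = 2.46443.
Since K = (γ−1)mc², K/(mc²) = 2.46443 − 1 = 1.464.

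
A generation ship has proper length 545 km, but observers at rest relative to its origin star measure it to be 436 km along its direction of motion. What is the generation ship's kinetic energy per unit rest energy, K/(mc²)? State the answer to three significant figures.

From L = L₀/γ: γ = 545/436 = 1.25.
Since K = (γ−1)mc², K/(mc²) = 1.25 − 1 = 0.250.

0.250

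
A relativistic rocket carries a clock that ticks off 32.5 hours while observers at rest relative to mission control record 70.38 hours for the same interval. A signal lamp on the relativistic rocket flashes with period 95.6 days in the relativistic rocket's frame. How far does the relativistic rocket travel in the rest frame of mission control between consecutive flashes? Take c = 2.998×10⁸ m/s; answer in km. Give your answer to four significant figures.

The time-dilation ratio gives γ = 70.38/32.5 = 2.16554.
β = √(1 − 1/γ²) = 0.887. Lab-frame period = γτ = 2.16554×95.6 days = 207.03 days. Distance = βc × γτ = 0.887 × 2.998×10⁸ m/s × 17887392 s = 4.7567×10^15 m = 4.757×10^12 km.

4.757×10^12 km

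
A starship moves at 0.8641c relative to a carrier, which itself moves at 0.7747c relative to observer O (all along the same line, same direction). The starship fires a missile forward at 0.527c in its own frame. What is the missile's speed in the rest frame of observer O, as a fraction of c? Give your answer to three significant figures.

Apply u = (u'+v)/(1+u'v) twice. Missile in the carrier frame: (0.527+0.8641)/(1+0.527·0.8641) = 1.3911/1.4553807 = 0.95583c.
That velocity, transformed to the rest frame of observer O: (0.95583+0.7747)/(1+0.95583·0.7747) = 1.73053/1.740481501 = 0.99428c.

0.994c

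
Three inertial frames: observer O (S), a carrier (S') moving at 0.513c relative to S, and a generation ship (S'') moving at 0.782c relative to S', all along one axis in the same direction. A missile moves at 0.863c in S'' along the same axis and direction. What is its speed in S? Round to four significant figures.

0.9942c

Apply u = (u'+v)/(1+u'v) twice. Missile in the carrier frame: (0.863+0.782)/(1+0.863·0.782) = 1.645/1.674866 = 0.98217c.
That velocity, transformed to the rest frame of observer O: (0.98217+0.513)/(1+0.98217·0.513) = 1.49517/1.50385321 = 0.99423c.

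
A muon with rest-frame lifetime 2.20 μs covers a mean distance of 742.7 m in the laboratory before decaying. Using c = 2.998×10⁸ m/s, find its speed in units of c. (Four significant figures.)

0.7477c

Let x = d/(cτ) = 742.7 m / (2.998×10⁸ m/s × 2.200×10^-6 s) = 1.1261. Since d = βγcτ, x = βγ = β/√(1−β²).
Solving: β² = x²/(1+x²) = 1.2681/2.2681 = 0.559102, so β = 0.7477.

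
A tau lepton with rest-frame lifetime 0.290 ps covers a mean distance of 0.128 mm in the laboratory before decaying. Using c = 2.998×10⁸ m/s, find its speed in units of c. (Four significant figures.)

0.8272c

d = βγcτ ⇒ βγ = d/(cτ) = 1.280×10^-4 m / (8.6942×10^-5 m) = 1.4722.
β = (βγ)/√(1+(βγ)²) = 1.4722/√3.16737 = 0.8272.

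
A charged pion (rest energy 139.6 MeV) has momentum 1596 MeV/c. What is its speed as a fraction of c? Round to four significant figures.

βγ = pc/(mc²) = 1596/139.6 = 11.433.
Since γ² = 1 + (βγ)² = 131.713, γ = √131.713 = 11.4766, and β = (βγ)/γ = 11.433/11.4766 = 0.9962.

0.9962c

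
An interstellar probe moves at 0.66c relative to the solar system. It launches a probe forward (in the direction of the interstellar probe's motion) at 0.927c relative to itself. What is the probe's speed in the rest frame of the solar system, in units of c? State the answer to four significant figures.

Relativistic velocity addition: u = (u' + v)/(1 + u'v/c²), with u' = 0.927c and v = 0.66c.
Numerator: 0.927 + 0.66 = 1.587. Denominator: 1 + (0.927)(0.66) = 1.61182.
u = 1.587/1.61182 = 0.9846, so the speed is 0.9846c.

0.9846c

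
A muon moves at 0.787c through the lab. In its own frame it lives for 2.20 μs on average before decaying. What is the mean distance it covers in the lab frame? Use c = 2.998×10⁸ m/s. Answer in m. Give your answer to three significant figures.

841 m

With β = 0.787, γ = 1/√(1 − 0.787²) = 1/√0.380631 = 1.6209.
Lab-frame lifetime: Δt = γτ = 1.6209 × 2.20 μs = 3.566 μs.
Distance: d = vΔt = 0.787 × 2.998×10⁸ m/s × 3.5660×10^-6 s = 841 m.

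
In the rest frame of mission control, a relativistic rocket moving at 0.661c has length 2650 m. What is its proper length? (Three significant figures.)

3530 m

γ = 1/√(1 − β²) = 1/√(1 − 0.436921) = 1/√0.563079 = 1/0.750386 = 1.3326.
Proper length: L₀ = γ·L = 1.3326 × 2650 = 3530 m.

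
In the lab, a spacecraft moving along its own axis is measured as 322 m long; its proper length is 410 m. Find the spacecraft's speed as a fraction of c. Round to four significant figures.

0.6190c

Length contraction gives γ = L₀/L = 410/322 = 1.2733.
β = √(1 − 1/γ²) = √0.383208 = 0.6190.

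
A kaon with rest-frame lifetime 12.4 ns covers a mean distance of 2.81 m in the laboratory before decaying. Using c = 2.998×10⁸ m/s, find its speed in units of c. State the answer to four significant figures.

0.6030c

Let x = d/(cτ) = 2.810 m / (2.998×10⁸ m/s × 1.240×10^-8 s) = 0.75588. Since d = βγcτ, x = βγ = β/√(1−β²).
Solving: β² = x²/(1+x²) = 0.571355/1.571355 = 0.363607, so β = 0.6030.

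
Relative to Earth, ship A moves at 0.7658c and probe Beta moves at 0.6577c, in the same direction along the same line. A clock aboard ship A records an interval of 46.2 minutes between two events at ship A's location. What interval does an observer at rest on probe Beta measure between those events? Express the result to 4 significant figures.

Transform ship A's velocity into probe Beta's frame: (0.7658 − 0.6577)/(1 − 0.7658·0.6577) = 0.1081/0.49633334, so the relative speed is 0.2178c.
γ for this relative speed: γ = 1/√(1 − 0.0474368) = 1.0246.
The clock on ship A records proper time, so probe Beta measures Δt = γΔτ = 1.0246 × 46.2 = 47.34 minutes.

47.34 minutes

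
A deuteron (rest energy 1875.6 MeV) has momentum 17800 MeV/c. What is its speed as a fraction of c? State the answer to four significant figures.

pc/(mc²) = 17800/1875.6 = 9.4903 = βγ = β/√(1−β²).
So β² = x²/(1 + x²) with x = 9.4903: x² = 90.0658, β² = 90.0658/91.0658 = 0.989019, β = 0.9945.

0.9945c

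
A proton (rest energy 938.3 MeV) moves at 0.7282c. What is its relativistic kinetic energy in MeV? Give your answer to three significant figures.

β² = 0.53027524, so γ = 1/√0.46972476 = 1.45908.
Kinetic energy: K = (γ − 1)mc² = (1.45908 − 1) × 938.3 MeV = 0.45908 × 938.3 = 431 MeV.

431 MeV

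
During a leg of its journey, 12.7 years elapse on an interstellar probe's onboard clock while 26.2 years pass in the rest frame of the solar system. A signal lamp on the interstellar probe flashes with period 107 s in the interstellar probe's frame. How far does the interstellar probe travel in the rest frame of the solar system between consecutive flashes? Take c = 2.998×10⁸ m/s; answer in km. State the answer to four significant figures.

The time-dilation ratio gives γ = 26.2/12.7 = 2.06299.
β = √(1 − 1/γ²) = 0.87466. Lab-frame period = γτ = 2.06299×107 s = 220.74 s. Distance = βc × γτ = 0.87466 × 2.998×10⁸ m/s × 220.74 s = 5.7883×10^10 m = 5.788×10^7 km.

5.788×10^7 km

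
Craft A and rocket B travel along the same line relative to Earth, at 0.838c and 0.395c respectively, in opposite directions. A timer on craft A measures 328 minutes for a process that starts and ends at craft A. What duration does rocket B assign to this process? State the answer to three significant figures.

871 minutes

Transform craft A's velocity into rocket B's frame: (0.838 + 0.395)/(1 + 0.838·0.395) = 1.233/1.33101, so the relative speed is 0.92636c.
At |u| = 0.92636c, γ = (1 − 0.858143)^(−1/2) = 2.6551.
Craft A's interval is proper; time dilation gives Δt_B = γΔτ = 2.6551 × 328 minutes = 871 minutes.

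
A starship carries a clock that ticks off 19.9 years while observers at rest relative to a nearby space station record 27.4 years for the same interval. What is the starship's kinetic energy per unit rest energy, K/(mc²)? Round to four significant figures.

From Δt = γΔτ: γ = 27.4/19.9 = 1.37688.
K/(mc²) = γ − 1 = 1.37688 − 1 = 0.3769.

0.3769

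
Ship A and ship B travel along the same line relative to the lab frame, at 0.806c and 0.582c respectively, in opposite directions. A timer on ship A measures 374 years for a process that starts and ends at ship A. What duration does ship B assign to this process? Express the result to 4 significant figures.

Transform ship A's velocity into ship B's frame: (0.806 + 0.582)/(1 + 0.806·0.582) = 1.388/1.469092, so the relative speed is 0.9448c.
γ for this relative speed: γ = 1/√(1 − 0.892647) = 3.0521.
Ship A's interval is proper; time dilation gives Δt_B = γΔτ = 3.0521 × 374 years = 1141 years.

1141 years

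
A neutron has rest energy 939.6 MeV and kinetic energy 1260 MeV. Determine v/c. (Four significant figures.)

γ = 1 + K/(mc²) = 1 + 1260/939.6 = 2.341.
β = √(1 − 1/γ²) = √(1 − 0.182472) = √0.817528 = 0.9042.

0.9042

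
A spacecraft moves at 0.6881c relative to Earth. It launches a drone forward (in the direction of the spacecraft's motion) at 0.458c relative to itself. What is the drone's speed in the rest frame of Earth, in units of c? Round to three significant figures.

Relativistic velocity addition: u = (u' + v)/(1 + u'v/c²), with u' = 0.458c and v = 0.6881c.
Numerator: 0.458 + 0.6881 = 1.1461. Denominator: 1 + (0.458)(0.6881) = 1.3151498.
u = 1.1461/1.3151498 = 0.87146, so the speed is 0.871c.

0.871c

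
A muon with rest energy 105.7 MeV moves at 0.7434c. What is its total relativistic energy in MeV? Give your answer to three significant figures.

γ = 1/√(1 − β²) = 1/√(1 − 0.55264356) = 1/√0.44735644 = 1/0.668847 = 1.4951.
Total energy: E = γmc² = 1.4951 × 105.7 MeV = 158 MeV.

158 MeV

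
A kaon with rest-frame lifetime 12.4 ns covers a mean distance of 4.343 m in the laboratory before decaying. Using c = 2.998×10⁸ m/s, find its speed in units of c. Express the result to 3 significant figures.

Let x = d/(cτ) = 4.343 m / (2.998×10⁸ m/s × 1.240×10^-8 s) = 1.1683. Since d = βγcτ, x = βγ = β/√(1−β²).
Solving: β² = x²/(1+x²) = 1.36492/2.36492 = 0.577153, so β = 0.760.

0.760c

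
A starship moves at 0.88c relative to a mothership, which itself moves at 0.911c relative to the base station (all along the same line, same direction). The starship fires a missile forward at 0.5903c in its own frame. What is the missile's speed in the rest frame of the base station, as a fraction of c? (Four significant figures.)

0.9985c

Compose velocities in two stages. Stage 1 (into S'): u₁ = (0.5903+0.88)/(1+0.5903×0.88) = 0.96764.
Stage 2 (into S): u = (0.96764+0.911)/(1+0.96764×0.911) = 0.99847, so the speed is 0.9985c.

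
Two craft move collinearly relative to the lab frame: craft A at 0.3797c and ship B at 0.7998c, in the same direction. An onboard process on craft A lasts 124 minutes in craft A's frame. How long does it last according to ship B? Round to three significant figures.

Transform craft A's velocity into ship B's frame: (0.3797 − 0.7998)/(1 − 0.3797·0.7998) = −0.4201/0.69631594, so the relative speed is 0.60332c.
γ for this relative speed: γ = 1/√(1 − 0.363995) = 1.2539.
Craft A's interval is proper; time dilation gives Δt_B = γΔτ = 1.2539 × 124 minutes = 155 minutes.

155 minutes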